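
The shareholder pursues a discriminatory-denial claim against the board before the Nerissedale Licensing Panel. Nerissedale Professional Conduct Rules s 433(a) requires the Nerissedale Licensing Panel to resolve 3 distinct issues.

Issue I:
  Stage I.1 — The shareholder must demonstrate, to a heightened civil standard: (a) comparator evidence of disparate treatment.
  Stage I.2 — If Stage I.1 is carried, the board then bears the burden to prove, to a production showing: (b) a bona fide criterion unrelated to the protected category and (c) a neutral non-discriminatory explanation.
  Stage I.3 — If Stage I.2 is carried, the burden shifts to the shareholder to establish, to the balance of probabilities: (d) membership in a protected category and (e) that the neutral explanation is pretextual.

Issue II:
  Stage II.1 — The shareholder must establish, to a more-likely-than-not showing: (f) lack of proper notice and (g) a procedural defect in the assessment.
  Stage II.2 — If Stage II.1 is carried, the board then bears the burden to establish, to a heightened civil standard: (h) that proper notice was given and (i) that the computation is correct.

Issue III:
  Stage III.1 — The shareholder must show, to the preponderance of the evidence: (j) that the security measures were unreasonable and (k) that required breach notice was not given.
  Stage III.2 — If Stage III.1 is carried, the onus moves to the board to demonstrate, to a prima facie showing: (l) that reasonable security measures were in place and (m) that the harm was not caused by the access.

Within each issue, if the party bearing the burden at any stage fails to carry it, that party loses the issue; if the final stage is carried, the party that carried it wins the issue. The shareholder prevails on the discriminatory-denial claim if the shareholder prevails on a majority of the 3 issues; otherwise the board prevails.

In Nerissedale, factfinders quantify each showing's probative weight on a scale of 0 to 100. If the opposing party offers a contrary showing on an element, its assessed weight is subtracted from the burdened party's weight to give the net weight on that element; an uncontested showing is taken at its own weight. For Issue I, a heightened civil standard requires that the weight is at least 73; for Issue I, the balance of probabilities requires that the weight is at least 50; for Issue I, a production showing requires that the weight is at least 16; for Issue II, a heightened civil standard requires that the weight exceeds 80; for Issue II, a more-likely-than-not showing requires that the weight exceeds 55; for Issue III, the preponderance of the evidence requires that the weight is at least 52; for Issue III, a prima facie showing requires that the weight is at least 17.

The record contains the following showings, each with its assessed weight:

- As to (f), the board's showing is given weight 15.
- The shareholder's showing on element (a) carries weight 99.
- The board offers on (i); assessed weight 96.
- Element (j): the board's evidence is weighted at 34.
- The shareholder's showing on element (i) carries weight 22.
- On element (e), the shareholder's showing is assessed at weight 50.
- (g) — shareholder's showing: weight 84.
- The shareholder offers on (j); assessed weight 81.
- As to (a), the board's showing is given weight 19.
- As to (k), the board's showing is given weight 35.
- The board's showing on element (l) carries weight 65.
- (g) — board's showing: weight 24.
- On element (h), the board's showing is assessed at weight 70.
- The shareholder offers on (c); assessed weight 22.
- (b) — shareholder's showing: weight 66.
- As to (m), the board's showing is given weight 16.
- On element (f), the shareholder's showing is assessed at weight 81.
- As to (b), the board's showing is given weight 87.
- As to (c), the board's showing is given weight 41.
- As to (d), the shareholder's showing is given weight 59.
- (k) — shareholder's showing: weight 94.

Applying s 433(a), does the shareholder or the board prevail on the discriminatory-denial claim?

— Issue I —
Stage I.1 — burden on shareholder; standard: a heightened civil standard (weight is at least 73).
    (a): 99 − 19 = 80 ≥ 73 [met]
  All elements met. The burden passes to the board.
Stage I.2 — burden on board; standard: a production showing (weight is at least 16).
    (b): 87 − 66 = 21 ≥ 16 [met]
    (c): 41 − 22 = 19 ≥ 16 [met]
  All elements met. The burden passes to the shareholder.
Stage I.3 — burden on shareholder; standard: the balance of probabilities (weight is at least 50).
    (d): 59 ≥ 50 [met]
    (e): 50 ≥ 50 [met]
  Stage I.3 carried; the final stage is satisfied.
Every stage carried; the shareholder prevails on this issue.
— Issue II —
Stage II.1 — burden on shareholder; standard: a more-likely-than-not showing (weight exceeds 55).
    (f): 81 − 15 = 66 > 55 [met]
    (g): 84 − 24 = 60 > 55 [met]
  Stage II.1 is satisfied; the onus moves to the board.
Stage II.2 — burden on board; standard: a heightened civil standard (weight exceeds 80).
    (h): 70 ≤ 80 [not met]
    (i): 96 − 22 = 74 ≤ 80 [not met]
  Not every element is met, so the board fails to carry Stage II.2.
The shareholder prevails on this issue.
— Issue III —
At Stage III.1 the shareholder must meet the preponderance of the evidence (weight is at least 52): on (j) the weight is 81 less the opposing 34 gives net 47, < 52, so (j) does not meet the standard; on (k) the weight is 94 less the opposing 35 gives net 59, which does reach 52, so (k) meets the standard.
  Stage III.1 not carried; the shareholder fails its burden.
The board prevails on this issue.
Per-issue: Issue I → shareholder; Issue II → shareholder; Issue III → board. The shareholder must prevail on a majority of issues; overall, the shareholder prevails.

shareholder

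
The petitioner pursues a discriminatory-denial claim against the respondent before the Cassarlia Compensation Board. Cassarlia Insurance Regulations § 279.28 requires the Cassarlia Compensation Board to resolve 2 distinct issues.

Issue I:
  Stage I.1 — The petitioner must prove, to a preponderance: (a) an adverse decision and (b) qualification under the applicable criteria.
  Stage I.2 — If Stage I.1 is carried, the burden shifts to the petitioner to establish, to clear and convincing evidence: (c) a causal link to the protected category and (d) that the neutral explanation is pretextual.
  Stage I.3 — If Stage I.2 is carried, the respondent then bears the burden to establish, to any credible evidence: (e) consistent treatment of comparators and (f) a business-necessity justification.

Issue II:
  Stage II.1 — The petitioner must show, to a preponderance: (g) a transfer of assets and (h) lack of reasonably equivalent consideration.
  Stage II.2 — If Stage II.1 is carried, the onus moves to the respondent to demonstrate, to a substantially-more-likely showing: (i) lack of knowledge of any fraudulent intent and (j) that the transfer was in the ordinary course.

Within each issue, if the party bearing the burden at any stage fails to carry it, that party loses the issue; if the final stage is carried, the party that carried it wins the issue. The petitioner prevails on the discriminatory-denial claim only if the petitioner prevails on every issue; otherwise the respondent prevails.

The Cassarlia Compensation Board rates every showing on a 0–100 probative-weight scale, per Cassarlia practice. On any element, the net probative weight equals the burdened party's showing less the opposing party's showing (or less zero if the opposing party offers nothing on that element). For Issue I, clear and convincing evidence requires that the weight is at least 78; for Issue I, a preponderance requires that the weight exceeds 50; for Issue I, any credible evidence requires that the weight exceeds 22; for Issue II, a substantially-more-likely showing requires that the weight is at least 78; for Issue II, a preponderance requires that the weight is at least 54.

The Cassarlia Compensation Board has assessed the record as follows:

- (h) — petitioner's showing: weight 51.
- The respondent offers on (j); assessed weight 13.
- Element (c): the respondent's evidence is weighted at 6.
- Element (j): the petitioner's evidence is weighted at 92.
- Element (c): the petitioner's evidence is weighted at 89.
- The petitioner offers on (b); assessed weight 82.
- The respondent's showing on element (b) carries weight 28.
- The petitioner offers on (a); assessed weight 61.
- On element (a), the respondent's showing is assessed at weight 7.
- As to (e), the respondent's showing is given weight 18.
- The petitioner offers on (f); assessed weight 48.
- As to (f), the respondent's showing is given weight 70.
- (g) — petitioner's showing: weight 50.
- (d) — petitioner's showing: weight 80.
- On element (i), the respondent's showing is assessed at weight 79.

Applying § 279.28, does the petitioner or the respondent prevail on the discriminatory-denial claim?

respondent

— Issue I —
At Stage I.1 the petitioner must meet a preponderance (weight exceeds 50): on (a) the weight is 61 less the opposing 7 gives net 54, which does exceed 50, so (a) meets the standard; on (b) the weight is 82 less the opposing 28 gives net 54, > 50, so (b) meets the standard.
  Stage I.1 carried; the burden remains with the petitioner.
At Stage I.2 the petitioner must meet clear and convincing evidence (weight is at least 78): on (c) the weight is 89 less the opposing 6 gives net 83, which does reach 78, so (c) meets the standard; on (d) the weight is 80, which does reach 78, so (d) meets the standard.
  The petitioner carries Stage I.2; the respondent now bears the burden.
At Stage I.3 the respondent must meet any credible evidence (weight exceeds 22): on (e) the weight is 18, which does not exceed 22, so (e) does not meet the standard; on (f) the weight is 70 less the opposing 48 gives net 22, which does not exceed 22, so (f) does not meet the standard.
  Not every element is met, so the respondent fails to carry Stage I.3.
The analysis ends at Stage I.3; the petitioner prevails on this issue.
— Issue II —
At Stage II.1 the petitioner must meet a preponderance (weight is at least 54): on (g) the weight is 50, which does not reach 54, so (g) does not meet the standard; on (h) the weight is 51, which does not reach 54, so (h) does not meet the standard.
  The petitioner does not carry Stage II.1.
The analysis ends at Stage II.1; the respondent prevails on this issue.
Per-issue: Issue I → petitioner; Issue II → respondent. The petitioner must prevail on every issue; overall, the respondent prevails.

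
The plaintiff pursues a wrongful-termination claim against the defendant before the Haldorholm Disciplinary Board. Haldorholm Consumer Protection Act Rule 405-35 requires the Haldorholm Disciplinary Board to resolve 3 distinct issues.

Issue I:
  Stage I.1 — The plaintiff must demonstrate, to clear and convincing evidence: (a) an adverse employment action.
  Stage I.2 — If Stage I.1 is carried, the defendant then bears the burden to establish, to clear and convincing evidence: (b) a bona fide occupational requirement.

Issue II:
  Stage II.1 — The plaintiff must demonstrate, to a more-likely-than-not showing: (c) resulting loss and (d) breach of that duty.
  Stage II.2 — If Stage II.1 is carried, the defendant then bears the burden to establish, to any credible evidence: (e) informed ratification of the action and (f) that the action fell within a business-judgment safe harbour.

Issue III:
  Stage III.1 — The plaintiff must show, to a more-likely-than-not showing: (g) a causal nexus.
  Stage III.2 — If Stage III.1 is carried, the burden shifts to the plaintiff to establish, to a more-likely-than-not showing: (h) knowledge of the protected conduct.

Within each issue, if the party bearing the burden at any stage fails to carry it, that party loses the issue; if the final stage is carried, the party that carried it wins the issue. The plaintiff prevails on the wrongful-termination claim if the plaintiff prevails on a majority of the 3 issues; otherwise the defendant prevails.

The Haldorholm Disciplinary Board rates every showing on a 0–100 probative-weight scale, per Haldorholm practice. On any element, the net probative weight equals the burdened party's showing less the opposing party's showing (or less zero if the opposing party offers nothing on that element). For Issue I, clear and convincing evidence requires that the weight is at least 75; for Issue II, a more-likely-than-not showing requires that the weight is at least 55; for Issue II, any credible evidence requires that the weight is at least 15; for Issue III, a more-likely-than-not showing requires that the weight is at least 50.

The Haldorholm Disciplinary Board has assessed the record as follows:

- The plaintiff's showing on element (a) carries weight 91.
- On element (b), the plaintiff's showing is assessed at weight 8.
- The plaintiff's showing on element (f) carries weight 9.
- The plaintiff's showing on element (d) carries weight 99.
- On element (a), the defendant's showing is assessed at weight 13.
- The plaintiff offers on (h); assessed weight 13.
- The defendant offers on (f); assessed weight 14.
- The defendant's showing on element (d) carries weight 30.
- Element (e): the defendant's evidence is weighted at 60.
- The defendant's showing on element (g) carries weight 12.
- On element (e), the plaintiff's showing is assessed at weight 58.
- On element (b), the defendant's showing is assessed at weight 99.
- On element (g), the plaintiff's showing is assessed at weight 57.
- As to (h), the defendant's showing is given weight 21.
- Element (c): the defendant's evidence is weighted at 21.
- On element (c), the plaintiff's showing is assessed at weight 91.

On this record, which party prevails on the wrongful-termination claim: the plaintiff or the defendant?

defendant

— Issue I —
Stage I.1 (plaintiff, clear and convincing evidence, weight is at least 75): (a) net 91−13=78 ≥ 75 — meets.
  All elements met. The burden passes to the defendant.
Stage I.2 (defendant, clear and convincing evidence, weight is at least 75): (b) net 99−8=91 ≥ 75 — meets.
  Stage I.2 carried; the final stage is satisfied.
All stages carried — the defendant prevails on this issue.
— Issue II —
At Stage II.1 the plaintiff must meet a more-likely-than-not showing (weight is at least 55): on (c) the weight is 91 less the opposing 21 gives net 70, which does reach 55, so (c) meets the standard; on (d) the weight is 99 less the opposing 30 gives net 69, which does reach 55, so (d) meets the standard.
  Stage II.1 carried; the burden shifts to the defendant.
At Stage II.2 the defendant must meet any credible evidence (weight is at least 15): on (e) the weight is 60 less the opposing 58 gives net 2, which does not reach 15, so (e) does not meet the standard; on (f) the weight is 14 less the opposing 9 gives net 5, < 15, so (f) does not meet the standard.
  Stage II.2 not carried; the defendant fails its burden.
The plaintiff prevails on this issue.
— Issue III —
At Stage III.1 the plaintiff must meet a more-likely-than-not showing (weight is at least 50): on (g) the weight is 57 less the opposing 12 gives net 45, which does not reach 50, so (g) does not meet the standard.
  Not every element is met, so the plaintiff fails to carry Stage III.1.
So the defendant prevails on this issue.
Per-issue: Issue I → defendant; Issue II → plaintiff; Issue III → defendant. The plaintiff must prevail on a majority of issues; overall, the defendant prevails.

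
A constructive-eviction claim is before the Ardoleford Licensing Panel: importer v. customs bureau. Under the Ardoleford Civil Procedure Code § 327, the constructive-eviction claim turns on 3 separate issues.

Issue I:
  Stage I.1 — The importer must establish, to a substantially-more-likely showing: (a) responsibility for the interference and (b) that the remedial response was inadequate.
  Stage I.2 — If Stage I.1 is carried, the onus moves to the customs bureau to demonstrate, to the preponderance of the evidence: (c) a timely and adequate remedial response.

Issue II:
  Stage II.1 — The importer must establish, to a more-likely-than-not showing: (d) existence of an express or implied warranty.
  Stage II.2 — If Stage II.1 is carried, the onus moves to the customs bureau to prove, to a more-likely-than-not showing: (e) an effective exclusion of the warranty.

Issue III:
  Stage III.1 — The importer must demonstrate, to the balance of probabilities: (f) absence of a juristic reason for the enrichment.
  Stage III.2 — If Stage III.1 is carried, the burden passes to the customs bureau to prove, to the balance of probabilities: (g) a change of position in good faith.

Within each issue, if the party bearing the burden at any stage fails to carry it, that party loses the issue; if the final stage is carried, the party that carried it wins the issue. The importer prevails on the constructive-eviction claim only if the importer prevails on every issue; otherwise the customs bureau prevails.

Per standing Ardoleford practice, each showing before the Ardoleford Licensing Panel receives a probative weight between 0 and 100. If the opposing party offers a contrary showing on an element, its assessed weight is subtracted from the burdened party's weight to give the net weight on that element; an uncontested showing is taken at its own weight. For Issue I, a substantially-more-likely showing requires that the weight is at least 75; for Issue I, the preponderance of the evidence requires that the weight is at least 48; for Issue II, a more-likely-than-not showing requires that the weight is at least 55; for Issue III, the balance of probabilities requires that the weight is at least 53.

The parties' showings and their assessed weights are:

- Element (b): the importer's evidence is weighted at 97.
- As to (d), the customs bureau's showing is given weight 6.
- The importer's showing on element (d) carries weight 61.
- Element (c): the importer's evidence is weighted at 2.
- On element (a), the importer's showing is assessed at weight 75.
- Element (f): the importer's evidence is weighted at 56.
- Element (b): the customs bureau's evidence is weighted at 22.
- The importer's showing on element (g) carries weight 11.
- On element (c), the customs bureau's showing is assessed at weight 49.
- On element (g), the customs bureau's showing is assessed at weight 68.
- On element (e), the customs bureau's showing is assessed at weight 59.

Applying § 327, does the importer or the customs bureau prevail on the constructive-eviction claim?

customs bureau

— Issue I —
At Stage I.1 the importer must meet a substantially-more-likely showing (weight is at least 75): on (a) the weight is 75, ≥ 75, so (a) meets the standard; on (b) the weight is 97 less the opposing 22 gives net 75, which does reach 75, so (b) meets the standard.
  The importer carries Stage I.1; the customs bureau now bears the burden.
At Stage I.2 the customs bureau must meet the preponderance of the evidence (weight is at least 48): on (c) the weight is 49 less the opposing 2 gives net 47, < 48, so (c) does not meet the standard.
  The customs bureau does not carry Stage I.2.
The importer prevails on this issue.
— Issue II —
At Stage II.1 the importer must meet a more-likely-than-not showing (weight is at least 55): on (d) the weight is 61 less the opposing 6 gives net 55, which does reach 55, so (d) meets the standard.
  Stage II.1 carried; the burden shifts to the customs bureau.
At Stage II.2 the customs bureau must meet a more-likely-than-not showing (weight is at least 55): on (e) the weight is 59, which does reach 55, so (e) meets the standard.
  Stage II.2 carried; the final stage is satisfied.
All stages carried — the customs bureau prevails on this issue.
— Issue III —
Stage III.1 (importer, the balance of probabilities, weight is at least 53): (f) 56 ≥ 53 — meets.
  The importer carries Stage III.1; the customs bureau now bears the burden.
Stage III.2 (customs bureau, the balance of probabilities, weight is at least 53): (g) net 68−11=57 ≥ 53 — meets.
  All elements met at the final stage.
All stages carried — the customs bureau prevails on this issue.
Per-issue: Issue I → importer; Issue II → customs bureau; Issue III → customs bureau. The importer must prevail on every issue; overall, the customs bureau prevails.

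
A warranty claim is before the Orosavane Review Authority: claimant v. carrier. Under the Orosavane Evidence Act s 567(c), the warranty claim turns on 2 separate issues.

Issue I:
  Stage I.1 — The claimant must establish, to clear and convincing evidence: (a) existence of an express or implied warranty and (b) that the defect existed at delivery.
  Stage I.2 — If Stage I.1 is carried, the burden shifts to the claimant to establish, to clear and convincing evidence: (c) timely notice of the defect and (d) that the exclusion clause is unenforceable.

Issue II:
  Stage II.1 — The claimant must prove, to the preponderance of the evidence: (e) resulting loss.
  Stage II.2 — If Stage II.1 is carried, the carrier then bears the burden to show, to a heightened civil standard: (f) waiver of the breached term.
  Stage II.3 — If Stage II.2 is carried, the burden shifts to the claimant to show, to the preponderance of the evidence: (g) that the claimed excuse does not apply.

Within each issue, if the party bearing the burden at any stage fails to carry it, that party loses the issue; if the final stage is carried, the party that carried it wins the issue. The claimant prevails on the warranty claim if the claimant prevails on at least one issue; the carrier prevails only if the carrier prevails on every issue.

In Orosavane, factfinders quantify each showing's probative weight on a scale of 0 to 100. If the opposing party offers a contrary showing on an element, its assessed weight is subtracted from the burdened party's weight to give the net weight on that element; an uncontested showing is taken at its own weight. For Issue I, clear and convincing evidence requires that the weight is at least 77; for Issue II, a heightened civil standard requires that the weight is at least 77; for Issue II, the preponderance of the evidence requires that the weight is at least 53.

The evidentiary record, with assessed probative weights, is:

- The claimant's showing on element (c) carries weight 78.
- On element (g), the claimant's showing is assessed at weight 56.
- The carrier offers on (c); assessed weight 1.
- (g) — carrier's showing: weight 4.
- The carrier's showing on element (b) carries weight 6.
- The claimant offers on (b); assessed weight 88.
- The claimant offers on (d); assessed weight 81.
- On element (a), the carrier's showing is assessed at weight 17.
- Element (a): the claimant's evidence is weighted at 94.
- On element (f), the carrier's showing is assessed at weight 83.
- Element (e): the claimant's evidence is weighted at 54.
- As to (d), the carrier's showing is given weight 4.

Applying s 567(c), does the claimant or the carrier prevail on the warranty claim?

— Issue I —
Stage I.1 — burden on claimant; standard: clear and convincing evidence (weight is at least 77).
    (a): 94 − 17 = 77 ≥ 77 [met]
    (b): 88 − 6 = 82 ≥ 77 [met]
  Stage I.1 carried; the burden remains with the claimant.
Stage I.2 — burden on claimant; standard: clear and convincing evidence (weight is at least 77).
    (c): 78 − 1 = 77 ≥ 77 [met]
    (d): 81 − 4 = 77 ≥ 77 [met]
  Stage I.2 carried; the final stage is satisfied.
With every stage satisfied, the claimant prevails on this issue.
— Issue II —
Stage II.1 — burden on claimant; standard: the preponderance of the evidence (weight is at least 53).
    (e): 54 ≥ 53 [met]
  Stage II.1 carried; the burden shifts to the carrier.
Stage II.2 — burden on carrier; standard: a heightened civil standard (weight is at least 77).
    (f): 83 ≥ 77 [met]
  All elements met. The burden passes to the claimant.
Stage II.3 — burden on claimant; standard: the preponderance of the evidence (weight is at least 53).
    (g): 56 − 4 = 52 < 53 [not met]
  The claimant does not carry Stage II.3.
So the carrier prevails on this issue.
Per-issue: Issue I → claimant; Issue II → carrier. The claimant must prevail on at least one issue; overall, the claimant prevails.

claimant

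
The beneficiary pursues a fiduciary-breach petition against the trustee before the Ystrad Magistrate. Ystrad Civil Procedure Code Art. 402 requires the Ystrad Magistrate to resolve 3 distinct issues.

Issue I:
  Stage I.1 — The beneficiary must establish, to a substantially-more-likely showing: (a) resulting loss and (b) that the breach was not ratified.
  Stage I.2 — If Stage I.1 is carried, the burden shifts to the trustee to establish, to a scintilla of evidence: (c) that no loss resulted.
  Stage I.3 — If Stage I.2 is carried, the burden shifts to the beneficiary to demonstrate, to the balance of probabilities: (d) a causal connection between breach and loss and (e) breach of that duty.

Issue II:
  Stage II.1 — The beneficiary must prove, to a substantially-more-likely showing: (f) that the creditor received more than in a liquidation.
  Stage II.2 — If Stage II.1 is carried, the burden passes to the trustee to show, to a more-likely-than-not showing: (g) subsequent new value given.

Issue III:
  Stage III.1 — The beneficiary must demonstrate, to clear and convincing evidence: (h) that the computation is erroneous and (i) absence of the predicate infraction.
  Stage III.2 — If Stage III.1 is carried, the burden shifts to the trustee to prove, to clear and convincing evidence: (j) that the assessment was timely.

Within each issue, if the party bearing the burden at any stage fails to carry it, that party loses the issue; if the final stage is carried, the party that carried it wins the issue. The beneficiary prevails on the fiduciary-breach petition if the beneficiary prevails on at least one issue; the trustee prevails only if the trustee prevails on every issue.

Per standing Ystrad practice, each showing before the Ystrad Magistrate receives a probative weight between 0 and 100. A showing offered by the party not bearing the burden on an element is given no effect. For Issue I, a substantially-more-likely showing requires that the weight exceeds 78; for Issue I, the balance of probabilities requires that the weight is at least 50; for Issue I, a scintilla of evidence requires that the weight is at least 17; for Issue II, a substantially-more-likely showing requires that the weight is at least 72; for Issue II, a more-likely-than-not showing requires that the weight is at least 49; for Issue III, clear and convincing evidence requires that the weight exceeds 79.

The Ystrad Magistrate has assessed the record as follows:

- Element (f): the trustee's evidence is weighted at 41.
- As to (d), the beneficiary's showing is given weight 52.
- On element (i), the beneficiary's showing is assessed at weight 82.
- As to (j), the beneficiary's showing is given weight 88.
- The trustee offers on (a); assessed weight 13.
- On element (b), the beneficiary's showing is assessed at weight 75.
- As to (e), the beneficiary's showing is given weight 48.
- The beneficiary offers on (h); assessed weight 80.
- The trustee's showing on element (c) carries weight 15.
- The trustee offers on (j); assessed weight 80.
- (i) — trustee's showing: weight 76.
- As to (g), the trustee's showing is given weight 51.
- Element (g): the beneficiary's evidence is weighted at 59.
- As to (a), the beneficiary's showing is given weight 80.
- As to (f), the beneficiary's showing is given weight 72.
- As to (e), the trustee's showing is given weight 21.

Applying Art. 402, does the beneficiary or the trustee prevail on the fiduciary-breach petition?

trustee

— Issue I —
At Stage I.1 the beneficiary must meet a substantially-more-likely showing (weight exceeds 78): on (a) the weight is 80 (the trustee's 13 is given no effect), > 78, so (a) meets the standard; on (b) the weight is 75, ≤ 78, so (b) does not meet the standard.
  Stage I.1 not carried; the beneficiary fails its burden.
The analysis ends at Stage I.1; the trustee prevails on this issue.
— Issue II —
Stage II.1 — burden on beneficiary; standard: a substantially-more-likely showing (weight is at least 72).
    (f): 72 (trustee's 41 disregarded) ≥ 72 [met]
  Stage II.1 is satisfied; the onus moves to the trustee.
Stage II.2 — burden on trustee; standard: a more-likely-than-not showing (weight is at least 49).
    (g): 51 (beneficiary's 59 disregarded) ≥ 49 [met]
  Stage II.2 carried; the final stage is satisfied.
Every stage carried; the trustee prevails on this issue.
— Issue III —
Stage III.1 (beneficiary, clear and convincing evidence, weight exceeds 79): (h) 80 > 79 — meets; (i) 82 (trustee's 76 disregarded) > 79 — meets.
  Stage III.1 carried; the burden shifts to the trustee.
Stage III.2 (trustee, clear and convincing evidence, weight exceeds 79): (j) 80 (beneficiary's 88 disregarded) > 79 — meets.
  All elements met at the final stage.
Every stage carried; the trustee prevails on this issue.
Per-issue: Issue I → trustee; Issue II → trustee; Issue III → trustee. The beneficiary must prevail on at least one issue; overall, the trustee prevails.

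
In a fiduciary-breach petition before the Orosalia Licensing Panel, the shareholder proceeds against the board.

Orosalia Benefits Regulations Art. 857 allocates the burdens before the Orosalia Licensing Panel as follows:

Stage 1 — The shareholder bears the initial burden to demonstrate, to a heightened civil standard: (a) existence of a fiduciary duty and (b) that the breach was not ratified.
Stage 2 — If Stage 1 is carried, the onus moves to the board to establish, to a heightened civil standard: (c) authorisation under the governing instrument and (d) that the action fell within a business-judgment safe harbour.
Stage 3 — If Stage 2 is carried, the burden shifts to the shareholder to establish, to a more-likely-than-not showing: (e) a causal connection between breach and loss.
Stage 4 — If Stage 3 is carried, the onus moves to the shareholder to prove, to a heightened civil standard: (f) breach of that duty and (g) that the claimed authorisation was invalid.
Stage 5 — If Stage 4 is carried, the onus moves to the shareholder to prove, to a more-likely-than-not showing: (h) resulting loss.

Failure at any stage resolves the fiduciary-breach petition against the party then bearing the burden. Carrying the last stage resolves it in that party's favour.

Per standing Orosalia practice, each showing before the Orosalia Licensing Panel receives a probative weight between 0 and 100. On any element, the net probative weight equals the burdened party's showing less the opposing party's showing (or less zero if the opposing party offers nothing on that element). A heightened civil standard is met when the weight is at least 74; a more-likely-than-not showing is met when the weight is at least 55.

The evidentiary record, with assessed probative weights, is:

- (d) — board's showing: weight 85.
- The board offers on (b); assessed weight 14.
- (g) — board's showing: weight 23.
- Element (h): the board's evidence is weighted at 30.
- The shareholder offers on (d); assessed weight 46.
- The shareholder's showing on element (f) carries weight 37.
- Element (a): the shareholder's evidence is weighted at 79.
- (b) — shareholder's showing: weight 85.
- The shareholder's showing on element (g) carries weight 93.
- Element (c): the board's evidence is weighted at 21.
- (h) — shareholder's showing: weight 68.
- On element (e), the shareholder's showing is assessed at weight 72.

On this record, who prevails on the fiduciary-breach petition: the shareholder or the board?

Stage 1 (shareholder, a heightened civil standard, weight is at least 74): (a) 79 ≥ 74 — meets; (b) net 85−14=71 < 74 — fails.
  The shareholder does not carry Stage 1.
The board prevails.

board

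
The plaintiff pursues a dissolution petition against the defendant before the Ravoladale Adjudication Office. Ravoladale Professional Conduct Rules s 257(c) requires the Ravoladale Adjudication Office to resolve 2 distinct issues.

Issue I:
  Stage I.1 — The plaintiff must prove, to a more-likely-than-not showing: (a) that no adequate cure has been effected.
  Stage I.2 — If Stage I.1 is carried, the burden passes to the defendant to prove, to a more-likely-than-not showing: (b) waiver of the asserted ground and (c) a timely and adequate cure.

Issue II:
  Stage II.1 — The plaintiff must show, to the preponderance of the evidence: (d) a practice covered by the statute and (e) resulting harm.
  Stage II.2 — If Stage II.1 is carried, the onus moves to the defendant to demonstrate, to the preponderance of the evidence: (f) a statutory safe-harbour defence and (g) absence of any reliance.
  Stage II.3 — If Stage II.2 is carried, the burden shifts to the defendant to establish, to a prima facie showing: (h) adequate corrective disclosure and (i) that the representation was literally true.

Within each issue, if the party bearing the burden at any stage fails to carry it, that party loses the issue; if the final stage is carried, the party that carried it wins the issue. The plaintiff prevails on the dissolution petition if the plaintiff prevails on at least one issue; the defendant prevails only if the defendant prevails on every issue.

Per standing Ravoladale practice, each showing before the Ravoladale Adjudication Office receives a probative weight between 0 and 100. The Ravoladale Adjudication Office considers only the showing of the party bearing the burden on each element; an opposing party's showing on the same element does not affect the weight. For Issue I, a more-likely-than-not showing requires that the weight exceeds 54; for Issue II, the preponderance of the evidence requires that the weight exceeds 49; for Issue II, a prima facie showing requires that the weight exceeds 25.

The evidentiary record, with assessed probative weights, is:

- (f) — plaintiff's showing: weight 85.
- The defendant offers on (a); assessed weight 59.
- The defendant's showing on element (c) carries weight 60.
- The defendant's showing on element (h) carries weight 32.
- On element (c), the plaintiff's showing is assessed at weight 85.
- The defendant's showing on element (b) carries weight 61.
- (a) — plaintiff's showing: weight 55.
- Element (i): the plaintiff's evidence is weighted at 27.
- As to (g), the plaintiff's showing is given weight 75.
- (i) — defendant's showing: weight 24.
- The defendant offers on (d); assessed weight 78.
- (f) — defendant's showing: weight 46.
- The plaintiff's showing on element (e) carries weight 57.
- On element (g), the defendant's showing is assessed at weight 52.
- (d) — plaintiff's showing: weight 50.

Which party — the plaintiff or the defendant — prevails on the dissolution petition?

— Issue I —
At Stage I.1 the plaintiff must meet a more-likely-than-not showing (weight exceeds 54): on (a) the weight is 55 (the defendant's 59 is given no effect), > 54, so (a) meets the standard.
  All elements met. The burden passes to the defendant.
At Stage I.2 the defendant must meet a more-likely-than-not showing (weight exceeds 54): on (b) the weight is 61, > 54, so (b) meets the standard; on (c) the weight is 60 (the plaintiff's 85 is given no effect), > 54, so (c) meets the standard.
  All elements met at the final stage.
All stages carried — the defendant prevails on this issue.
— Issue II —
Stage II.1 (plaintiff, the preponderance of the evidence, weight exceeds 49): (d) 50 (defendant's 78 disregarded) > 49 — meets; (e) 57 > 49 — meets.
  The plaintiff carries Stage II.1; the defendant now bears the burden.
Stage II.2 (defendant, the preponderance of the evidence, weight exceeds 49): (f) 46 (plaintiff's 85 disregarded) ≤ 49 — fails; (g) 52 (plaintiff's 75 disregarded) > 49 — meets.
  Not every element is met, so the defendant fails to carry Stage II.2.
So the plaintiff prevails on this issue.
Per-issue: Issue I → defendant; Issue II → plaintiff. The plaintiff must prevail on at least one issue; overall, the plaintiff prevails.

plaintiff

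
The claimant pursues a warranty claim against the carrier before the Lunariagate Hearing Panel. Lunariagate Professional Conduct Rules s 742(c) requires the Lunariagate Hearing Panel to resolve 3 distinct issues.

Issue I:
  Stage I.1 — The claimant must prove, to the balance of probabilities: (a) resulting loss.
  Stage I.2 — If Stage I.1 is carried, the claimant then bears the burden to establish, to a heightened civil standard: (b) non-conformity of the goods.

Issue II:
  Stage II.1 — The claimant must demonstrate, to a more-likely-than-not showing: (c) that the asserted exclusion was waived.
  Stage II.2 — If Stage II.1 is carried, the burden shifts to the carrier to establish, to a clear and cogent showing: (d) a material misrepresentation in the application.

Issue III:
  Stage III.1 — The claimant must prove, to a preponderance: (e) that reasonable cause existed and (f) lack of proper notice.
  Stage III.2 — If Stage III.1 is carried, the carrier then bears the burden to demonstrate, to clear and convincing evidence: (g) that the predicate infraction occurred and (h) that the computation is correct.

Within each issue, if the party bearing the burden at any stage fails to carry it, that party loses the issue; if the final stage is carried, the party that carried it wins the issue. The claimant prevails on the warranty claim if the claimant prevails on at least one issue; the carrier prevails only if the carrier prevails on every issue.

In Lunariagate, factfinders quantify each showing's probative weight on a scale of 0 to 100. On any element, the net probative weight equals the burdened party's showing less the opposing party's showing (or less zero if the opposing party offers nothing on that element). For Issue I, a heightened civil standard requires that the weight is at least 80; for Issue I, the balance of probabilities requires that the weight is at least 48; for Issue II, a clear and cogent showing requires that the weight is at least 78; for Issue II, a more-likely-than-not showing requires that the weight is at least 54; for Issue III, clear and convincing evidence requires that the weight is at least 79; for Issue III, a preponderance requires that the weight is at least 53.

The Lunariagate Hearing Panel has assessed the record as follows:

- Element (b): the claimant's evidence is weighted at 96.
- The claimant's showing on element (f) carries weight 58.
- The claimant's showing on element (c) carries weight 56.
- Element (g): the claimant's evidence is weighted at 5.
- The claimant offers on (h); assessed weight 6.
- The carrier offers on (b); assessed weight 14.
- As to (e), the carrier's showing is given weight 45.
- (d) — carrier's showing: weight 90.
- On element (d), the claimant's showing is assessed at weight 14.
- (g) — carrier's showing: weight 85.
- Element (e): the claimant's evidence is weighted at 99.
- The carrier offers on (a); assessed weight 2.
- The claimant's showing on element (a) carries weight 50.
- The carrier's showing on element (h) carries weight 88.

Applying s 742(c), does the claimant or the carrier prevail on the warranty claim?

— Issue I —
Stage I.1 (claimant, the balance of probabilities, weight is at least 48): (a) net 50−2=48 ≥ 48 — meets.
  Stage I.1 carried; the burden remains with the claimant.
Stage I.2 (claimant, a heightened civil standard, weight is at least 80): (b) net 96−14=82 ≥ 80 — meets.
  Stage I.2 carried; the final stage is satisfied.
With every stage satisfied, the claimant prevails on this issue.
— Issue II —
Stage II.1 (claimant, a more-likely-than-not showing, weight is at least 54): (c) 56 ≥ 54 — meets.
  The claimant carries Stage II.1; the carrier now bears the burden.
Stage II.2 (carrier, a clear and cogent showing, weight is at least 78): (d) net 90−14=76 < 78 — fails.
  Stage II.2 not carried; the carrier fails its burden.
So the claimant prevails on this issue.
— Issue III —
Stage III.1 (claimant, a preponderance, weight is at least 53): (e) net 99−45=54 ≥ 53 — meets; (f) 58 ≥ 53 — meets.
  All elements met. The burden passes to the carrier.
Stage III.2 (carrier, clear and convincing evidence, weight is at least 79): (g) net 85−5=80 ≥ 79 — meets; (h) net 88−6=82 ≥ 79 — meets.
  The carrier carries the last stage.
With every stage satisfied, the carrier prevails on this issue.
Per-issue: Issue I → claimant; Issue II → claimant; Issue III → carrier. The claimant must prevail on at least one issue; overall, the claimant prevails.

claimant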